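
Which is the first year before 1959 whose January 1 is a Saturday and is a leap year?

1944

Jan 1 advances by 2 weekdays after a leap year and by 1 after a common year.
1959: Jan 1 is Thursday.
1958: Wednesday
1957: Tuesday
1956: Sunday (leap)
1955: Saturday
1954: Friday
1953: Thursday
1952: Tuesday (leap)
1951: Monday
1950: Sunday
1949: Saturday
1948: Thursday (leap)
1947: Wednesday
1946: Tuesday
1945: Monday
1944: Saturday (leap)
1944 begins on a Saturday and is a leap year.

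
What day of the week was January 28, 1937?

January 1, 1937 is a Friday.
January 28 is day 28 of the year, i.e. 27 days after Jan 1.
27 mod 7 = 6, so advance 6 weekdays from Friday: Thursday.

Thursday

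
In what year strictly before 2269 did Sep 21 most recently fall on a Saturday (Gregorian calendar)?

2267

From one year to the next, a fixed date's weekday advances by 1, or by 2 when a Feb 29 lies between the two dates.
2269: September 21 is Tuesday.
2268: Monday (−1)
2267: Saturday (−2)
Sep 21 falls on a Saturday in 2267.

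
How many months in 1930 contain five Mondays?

A month of length L has five Mondays iff its first Monday is on day ≤ L−28 (so day 1–3 in a 31-day month, 1–2 in a 30-day month, day 1 in a leap February).
Checking each month of 1930: Jan starts Wed (31d); Feb starts Sat (28d); Mar starts Sat (31d) ✓; Apr starts Tue (30d); May starts Thu (31d); Jun starts Sun (30d) ✓; Jul starts Tue (31d); Aug starts Fri (31d); Sep starts Mon (30d) ✓; Oct starts Wed (31d); Nov starts Sat (30d); Dec starts Mon (31d) ✓.
Five-Monday months: March, June, September, December → 4.

4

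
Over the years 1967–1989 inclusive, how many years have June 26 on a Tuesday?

3

Track June 26's weekday year by year (advancing +1, or +2 across a Feb 29):
  1967: Mon  1968: Wed (+2)  1969: Thu (+1)  1970: Fri (+1)  1971: Sat (+1)
  1972: Mon (+2)  1973: Tue (+1) ✓  1974: Wed (+1)  1975: Thu (+1)  1976: Sat (+2)
  1977: Sun (+1)  1978: Mon (+1)  1979: Tue (+1) ✓  1980: Thu (+2)  1981: Fri (+1)
  1982: Sat (+1)  1983: Sun (+1)  1984: Tue (+2) ✓  1985: Wed (+1)  1986: Thu (+1)
  1987: Fri (+1)  1988: Sun (+2)  1989: Mon (+1)
Tuesday years: 1973, 1979, 1984 — 3 in total.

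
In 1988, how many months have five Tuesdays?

4

A month of length L has five Tuesdays iff its first Tuesday is on day ≤ L−28 (so day 1–3 in a 31-day month, 1–2 in a 30-day month, day 1 in a leap February).
Checking each month of 1988: Jan starts Fri (31d); Feb starts Mon (29d); Mar starts Tue (31d) ✓; Apr starts Fri (30d); May starts Sun (31d) ✓; Jun starts Wed (30d); Jul starts Fri (31d); Aug starts Mon (31d) ✓; Sep starts Thu (30d); Oct starts Sat (31d); Nov starts Tue (30d) ✓; Dec starts Thu (31d).
Five-Tuesday months: March, May, August, November → 4.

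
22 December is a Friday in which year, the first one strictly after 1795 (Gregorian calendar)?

From one year to the next, a fixed date's weekday advances by 1, or by 2 when a Feb 29 lies between the two dates.
1795: December 22 is Tuesday.
1796: Thursday (+2)
1797: Friday (+1)
22 December falls on a Friday in 1797.

1797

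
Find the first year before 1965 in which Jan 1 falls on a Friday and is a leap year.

1960

Jan 1 advances by 2 weekdays after a leap year and by 1 after a common year.
1965: Jan 1 is Friday.
1964: Wednesday (leap)
1963: Tuesday
1962: Monday
1961: Sunday
1960: Friday (leap)
1960 begins on a Friday and is a leap year.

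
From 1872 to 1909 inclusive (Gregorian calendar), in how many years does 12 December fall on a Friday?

Track 12 December's weekday year by year (advancing +1, or +2 across a Feb 29):
  1872: Thu  1873: Fri (+1) ✓  1874: Sat (+1)  1875: Sun (+1)  1876: Tue (+2)
  1877: Wed (+1)  1878: Thu (+1)  1879: Fri (+1) ✓  1880: Sun (+2)  1881: Mon (+1)
  1882: Tue (+1)  1883: Wed (+1)  1884: Fri (+2) ✓  1885: Sat (+1)  … (10 more years) …
  1896: Sat (+2)  1897: Sun (+1)  1898: Mon (+1)  1899: Tue (+1)  1900: Wed (+1)
  1901: Thu (+1)  1902: Fri (+1) ✓  1903: Sat (+1)  1904: Mon (+2)  1905: Tue (+1)
  1906: Wed (+1)  1907: Thu (+1)  1908: Sat (+2)  1909: Sun (+1)
Friday years: 1873, 1879, 1884, 1890, 1902 — 5 in total.

5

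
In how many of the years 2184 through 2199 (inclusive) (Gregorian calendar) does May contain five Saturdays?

May has 31 days; it has five Saturdays when Saturday falls among the first (month-length − 28) days — i.e. when May 1 is one of Saturday/Friday/Thursday.
May 1 by year: 2184:Sat✓ 2185:Sun 2186:Mon 2187:Tue 2188:Thu✓ 2189:Fri✓ 2190:Sat✓ 2191:Sun 2192:Tue 2193:Wed 2194:Thu✓ 2195:Fri✓ 2196:Sun 2197:Mon 2198:Tue 2199:Wed
Years with five Saturdays: 2184, 2188, 2189, 2190, 2194, 2195 → 6.

6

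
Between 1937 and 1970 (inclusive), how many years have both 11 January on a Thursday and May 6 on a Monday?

Check each year's weekday for 11 January and May 6:
  1937: Mon/Thu  1938: Tue/Fri  1939: Wed/Sat  1940: Thu/Mon ✓  1941: Sat/Tue  1942: Sun/Wed  1943: Mon/Thu  1944: Tue/Sat  1945: Thu/Sun  1946: Fri/Mon  1947: Sat/Tue  1948: Sun/Thu  1949: Tue/Fri  1950: Wed/Sat  …(6 more)…  1957: Fri/Mon  1958: Sat/Tue  1959: Sun/Wed  1960: Mon/Fri  1961: Wed/Sat  1962: Thu/Sun  1963: Fri/Mon  1964: Sat/Wed  1965: Mon/Thu  1966: Tue/Fri  1967: Wed/Sat  1968: Thu/Mon ✓  1969: Sat/Tue  1970: Sun/Wed
Both conditions hold in: 1940, 1968 — 2.

2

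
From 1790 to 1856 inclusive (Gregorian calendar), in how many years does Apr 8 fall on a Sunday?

10

Track Apr 8's weekday year by year (advancing +1, or +2 across a Feb 29):
  1790: Thu  1791: Fri (+1)  1792: Sun (+2) ✓  1793: Mon (+1)  1794: Tue (+1)
  1795: Wed (+1)  1796: Fri (+2)  1797: Sat (+1)  1798: Sun (+1) ✓  1799: Mon (+1)
  1800: Tue (+1)  1801: Wed (+1)  1802: Thu (+1)  1803: Fri (+1)  … (39 more years) …
  1843: Sat (+1)  1844: Mon (+2)  1845: Tue (+1)  1846: Wed (+1)  1847: Thu (+1)
  1848: Sat (+2)  1849: Sun (+1) ✓  1850: Mon (+1)  1851: Tue (+1)  1852: Thu (+2)
  1853: Fri (+1)  1854: Sat (+1)  1855: Sun (+1) ✓  1856: Tue (+2)
Sunday years: 1792, 1798, 1804, 1810, 1821, 1827, 1832, 1838, 1849, 1855 — 10 in total.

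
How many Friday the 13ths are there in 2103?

Check the 13th of each month of 2103: Jan 13: Sat, Feb 13: Tue, Mar 13: Tue, Apr 13: Fri, May 13: Sun, Jun 13: Wed, Jul 13: Fri, Aug 13: Mon, Sep 13: Thu, Oct 13: Sat, Nov 13: Tue, Dec 13: Thu.
Friday occurs in April, July — 2 months.

2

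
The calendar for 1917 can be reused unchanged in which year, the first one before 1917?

1906

Two years share a calendar iff Jan 1 falls on the same weekday and both are leap or both are common. 1917: Jan 1 is Monday, common year.
1916: Jan 1 Saturday, leap
1915: Jan 1 Friday, common
1914: Jan 1 Thursday, common
1913: Jan 1 Wednesday, common
1912: Jan 1 Monday, leap
1911: Jan 1 Sunday, common
1910: Jan 1 Saturday, common
1909: Jan 1 Friday, common
1908: Jan 1 Wednesday, leap
1907: Jan 1 Tuesday, common
1906: Jan 1 Monday, common
1906 matches on both conditions.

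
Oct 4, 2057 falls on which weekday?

January 1, 2057 is a Monday.
October 4 is day 277 of the year, i.e. 276 days after Jan 1.
276 mod 7 = 3, so advance 3 weekdays from Monday: Thursday.

Thursday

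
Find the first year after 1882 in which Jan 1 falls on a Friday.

1886

Jan 1 advances by 2 weekdays after a leap year and by 1 after a common year.
1882: Jan 1 is Sunday.
1883: Monday
1884: Tuesday (leap)
1885: Thursday
1886: Friday
1886 begins on a Friday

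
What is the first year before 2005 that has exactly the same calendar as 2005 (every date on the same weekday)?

1994

Two years share a calendar iff Jan 1 falls on the same weekday and both are leap or both are common. 2005: Jan 1 is Saturday, common year.
2004: Jan 1 Thursday, leap
2003: Jan 1 Wednesday, common
2002: Jan 1 Tuesday, common
2001: Jan 1 Monday, common
2000: Jan 1 Saturday, leap
1999: Jan 1 Friday, common
1998: Jan 1 Thursday, common
1997: Jan 1 Wednesday, common
1996: Jan 1 Monday, leap
1995: Jan 1 Sunday, common
1994: Jan 1 Saturday, common
1994 matches on both conditions.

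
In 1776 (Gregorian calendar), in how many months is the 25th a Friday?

Check the 25th of each month of 1776: Jan 25: Thu, Feb 25: Sun, Mar 25: Mon, Apr 25: Thu, May 25: Sat, Jun 25: Tue, Jul 25: Thu, Aug 25: Sun, Sep 25: Wed, Oct 25: Fri, Nov 25: Mon, Dec 25: Wed.
Friday occurs in October — 1 month.

1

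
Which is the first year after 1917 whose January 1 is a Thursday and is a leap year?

1920

Jan 1 advances by 2 weekdays after a leap year and by 1 after a common year.
1917: Jan 1 is Monday.
1918: Tuesday
1919: Wednesday
1920: Thursday (leap)
1920 begins on a Thursday and is a leap year.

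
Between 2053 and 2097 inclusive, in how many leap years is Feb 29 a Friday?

Leap years in 2053–2097: 11 of them.
Feb 29 weekday advances by 5 (mod 7) from one leap year to the next four years later (or differs when a century non-leap intervenes).
Leap-day weekdays: 2056:Tue 2060:Sun 2064:Fri✓ 2068:Wed 2072:Mon 2076:Sat 2080:Thu 2084:Tue 2088:Sun 2092:Fri✓ 2096:Wed
Friday: 2064, 2092 → 2.

2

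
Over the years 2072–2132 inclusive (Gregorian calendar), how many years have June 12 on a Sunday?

9

Track June 12's weekday year by year (advancing +1, or +2 across a Feb 29):
  2072: Sun ✓  2073: Mon (+1)  2074: Tue (+1)  2075: Wed (+1)  2076: Fri (+2)
  2077: Sat (+1)  2078: Sun (+1) ✓  2079: Mon (+1)  2080: Wed (+2)  2081: Thu (+1)
  2082: Fri (+1)  2083: Sat (+1)  2084: Mon (+2)  2085: Tue (+1)  … (33 more years) …
  2119: Mon (+1)  2120: Wed (+2)  2121: Thu (+1)  2122: Fri (+1)  2123: Sat (+1)
  2124: Mon (+2)  2125: Tue (+1)  2126: Wed (+1)  2127: Thu (+1)  2128: Sat (+2)
  2129: Sun (+1) ✓  2130: Mon (+1)  2131: Tue (+1)  2132: Thu (+2)
Sunday years: 2072, 2078, 2089, 2095, 2101, 2107, 2112, 2118, 2129 — 9 in total.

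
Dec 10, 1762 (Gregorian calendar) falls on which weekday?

Friday

January 1, 1762 is a Friday.
December 10 is day 344 of the year, i.e. 343 days after Jan 1.
343 mod 7 = 0, so advance 0 weekdays from Friday: Friday.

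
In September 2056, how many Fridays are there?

5

September 2056 has 30 days and begins on Friday.
The first Friday is September 1.
Fridays fall on 1, 8, 15, 22, 29 — that's 5.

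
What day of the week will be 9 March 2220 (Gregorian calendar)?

January 1, 2220 is a Saturday.
March 9 is day 69 of the year, i.e. 68 days after Jan 1.
68 mod 7 = 5, so advance 5 weekdays from Saturday: Thursday.

Thursday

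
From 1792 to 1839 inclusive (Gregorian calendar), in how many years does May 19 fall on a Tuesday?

7

Track May 19's weekday year by year (advancing +1, or +2 across a Feb 29):
  1792: Sat  1793: Sun (+1)  1794: Mon (+1)  1795: Tue (+1) ✓  1796: Thu (+2)
  1797: Fri (+1)  1798: Sat (+1)  1799: Sun (+1)  1800: Mon (+1)  1801: Tue (+1) ✓
  1802: Wed (+1)  1803: Thu (+1)  1804: Sat (+2)  1805: Sun (+1)  … (20 more years) …
  1826: Fri (+1)  1827: Sat (+1)  1828: Mon (+2)  1829: Tue (+1) ✓  1830: Wed (+1)
  1831: Thu (+1)  1832: Sat (+2)  1833: Sun (+1)  1834: Mon (+1)  1835: Tue (+1) ✓
  1836: Thu (+2)  1837: Fri (+1)  1838: Sat (+1)  1839: Sun (+1)
Tuesday years: 1795, 1801, 1807, 1812, 1818, 1829, 1835 — 7 in total.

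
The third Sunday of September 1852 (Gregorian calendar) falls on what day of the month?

19

September 1, 1852 is a Wednesday, so the first Sunday is the 5th.
The third Sunday is 5 + 14 = 19.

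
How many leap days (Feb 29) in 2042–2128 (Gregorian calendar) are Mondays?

Leap years in 2042–2128: 21 of them.
Feb 29 weekday advances by 5 (mod 7) from one leap year to the next four years later (or differs when a century non-leap intervenes).
Leap-day weekdays: 2044:Mon✓ 2048:Sat 2052:Thu 2056:Tue 2060:Sun 2064:Fri 2068:Wed 2072:Mon✓ 2076:Sat 2080:Thu 2084:Tue 2088:Sun 2092:Fri 2096:Wed 2104:Fri 2108:Wed 2112:Mon✓ 2116:Sat 2120:Thu 2124:Tue 2128:Sun
Monday: 2044, 2072, 2112 → 3.

3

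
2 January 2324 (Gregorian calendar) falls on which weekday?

January 1, 2324 is a Tuesday.
January 2 is day 2 of the year, i.e. 1 days after Jan 1.
1 mod 7 = 1, so advance 1 weekday from Tuesday: Wednesday.

Wednesday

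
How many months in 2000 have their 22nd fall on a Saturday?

Check the 22nd of each month of 2000: Jan 22: Sat, Feb 22: Tue, Mar 22: Wed, Apr 22: Sat, May 22: Mon, Jun 22: Thu, Jul 22: Sat, Aug 22: Tue, Sep 22: Fri, Oct 22: Sun, Nov 22: Wed, Dec 22: Fri.
Saturday occurs in January, April, July — 3 months.

3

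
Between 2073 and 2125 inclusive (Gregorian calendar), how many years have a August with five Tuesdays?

23

August has 31 days; it has five Tuesdays when Tuesday falls among the first (month-length − 28) days — i.e. when August 1 is one of Tuesday/Monday/Sunday.
August 1 by year: 2073:Tue✓ 2074:Wed 2075:Thu 2076:Sat 2077:Sun✓ 2078:Mon✓ 2079:Tue✓ 2080:Thu 2081:Fri 2082:Sat 2083:Sun✓ 2084:Tue✓ 2085:Wed 2086:Thu 2087:Fri …(23 more)… 2111:Sat 2112:Mon✓ 2113:Tue✓ 2114:Wed 2115:Thu 2116:Sat 2117:Sun✓ 2118:Mon✓ 2119:Tue✓ 2120:Thu 2121:Fri 2122:Sat 2123:Sun✓ 2124:Tue✓ 2125:Wed
Years with five Tuesdays: 2073, 2077, 2078, 2079, 2083, 2084, 2088, 2089, 2090, 2094, 2095, 2100, 2101, 2102, 2106, 2107, 2112, 2113, 2117, 2118, 2119, 2123, 2124 → 23.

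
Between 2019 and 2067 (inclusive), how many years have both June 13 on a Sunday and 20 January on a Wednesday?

Check each year's weekday for June 13 and 20 January:
  2019: Thu/Sun  2020: Sat/Mon  2021: Sun/Wed ✓  2022: Mon/Thu  2023: Tue/Fri  2024: Thu/Sat  2025: Fri/Mon  2026: Sat/Tue  2027: Sun/Wed ✓  2028: Tue/Thu  2029: Wed/Sat  2030: Thu/Sun  2031: Fri/Mon  2032: Sun/Tue  …(21 more)…  2054: Sat/Tue  2055: Sun/Wed ✓  2056: Tue/Thu  2057: Wed/Sat  2058: Thu/Sun  2059: Fri/Mon  2060: Sun/Tue  2061: Mon/Thu  2062: Tue/Fri  2063: Wed/Sat  2064: Fri/Sun  2065: Sat/Tue  2066: Sun/Wed ✓  2067: Mon/Thu
Both conditions hold in: 2021, 2027, 2038, 2049, 2055, 2066 — 6.

6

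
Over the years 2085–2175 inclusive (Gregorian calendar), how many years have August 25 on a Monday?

Track August 25's weekday year by year (advancing +1, or +2 across a Feb 29):
  2085: Sat  2086: Sun (+1)  2087: Mon (+1) ✓  2088: Wed (+2)  2089: Thu (+1)
  2090: Fri (+1)  2091: Sat (+1)  2092: Mon (+2) ✓  2093: Tue (+1)  2094: Wed (+1)
  2095: Thu (+1)  2096: Sat (+2)  2097: Sun (+1)  2098: Mon (+1) ✓  … (63 more years) …
  2162: Wed (+1)  2163: Thu (+1)  2164: Sat (+2)  2165: Sun (+1)  2166: Mon (+1) ✓
  2167: Tue (+1)  2168: Thu (+2)  2169: Fri (+1)  2170: Sat (+1)  2171: Sun (+1)
  2172: Tue (+2)  2173: Wed (+1)  2174: Thu (+1)  2175: Fri (+1)
Monday years: 2087, 2092, 2098, 2104, 2110, 2121, 2127, 2132, 2138, 2149, 2155, 2160, 2166 — 13 in total.

13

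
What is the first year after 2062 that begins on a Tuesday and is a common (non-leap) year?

2069

Jan 1 advances by 2 weekdays after a leap year and by 1 after a common year.
2062: Jan 1 is Sunday.
2063: Monday
2064: Tuesday (leap)
2065: Thursday
2066: Friday
2067: Saturday
2068: Sunday (leap)
2069: Tuesday
2069 begins on a Tuesday and is a common year.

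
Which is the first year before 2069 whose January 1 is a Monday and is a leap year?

Jan 1 advances by 2 weekdays after a leap year and by 1 after a common year.
2069: Jan 1 is Tuesday.
2068: Sunday (leap)
2067: Saturday
2066: Friday
2065: Thursday
2064: Tuesday (leap)
2063: Monday
2062: Sunday
2061: Saturday
2060: Thursday (leap)
2059: Wednesday
2058: Tuesday
2057: Monday
2056: Saturday (leap)
2055: Friday
2054: Thursday
2053: Wednesday
2052: Monday (leap)
2052 begins on a Monday and is a leap year.

2052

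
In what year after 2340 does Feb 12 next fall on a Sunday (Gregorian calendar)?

2350

From one year to the next, a fixed date's weekday advances by 1, or by 2 when a Feb 29 lies between the two dates.
2340: February 12 is Monday.
2341: Wednesday (+2)
2342: Thursday (+1)
2343: Friday (+1)
2344: Saturday (+1)
2345: Monday (+2)
2346: Tuesday (+1)
2347: Wednesday (+1)
2348: Thursday (+1)
2349: Saturday (+2)
2350: Sunday (+1)
Feb 12 falls on a Sunday in 2350.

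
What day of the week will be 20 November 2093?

January 1, 2093 is a Thursday.
November 20 is day 324 of the year, i.e. 323 days after Jan 1.
323 mod 7 = 1, so advance 1 weekday from Thursday: Friday.

Friday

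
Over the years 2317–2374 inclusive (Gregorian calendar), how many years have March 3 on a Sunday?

Track March 3's weekday year by year (advancing +1, or +2 across a Feb 29):
  2317: Sat  2318: Sun (+1) ✓  2319: Mon (+1)  2320: Wed (+2)  2321: Thu (+1)
  2322: Fri (+1)  2323: Sat (+1)  2324: Mon (+2)  2325: Tue (+1)  2326: Wed (+1)
  2327: Thu (+1)  2328: Sat (+2)  2329: Sun (+1) ✓  2330: Mon (+1)  … (30 more years) …
  2361: Fri (+1)  2362: Sat (+1)  2363: Sun (+1) ✓  2364: Tue (+2)  2365: Wed (+1)
  2366: Thu (+1)  2367: Fri (+1)  2368: Sun (+2) ✓  2369: Mon (+1)  2370: Tue (+1)
  2371: Wed (+1)  2372: Fri (+2)  2373: Sat (+1)  2374: Sun (+1) ✓
Sunday years: 2318, 2329, 2335, 2340, 2346, 2357, 2363, 2368, 2374 — 9 in total.

9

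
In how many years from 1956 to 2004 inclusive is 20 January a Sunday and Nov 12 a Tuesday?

6

Check each year's weekday for 20 January and Nov 12:
  1956: Fri/Mon  1957: Sun/Tue ✓  1958: Mon/Wed  1959: Tue/Thu  1960: Wed/Sat  1961: Fri/Sun  1962: Sat/Mon  1963: Sun/Tue ✓  1964: Mon/Thu  1965: Wed/Fri  1966: Thu/Sat  1967: Fri/Sun  1968: Sat/Tue  1969: Mon/Wed  …(21 more)…  1991: Sun/Tue ✓  1992: Mon/Thu  1993: Wed/Fri  1994: Thu/Sat  1995: Fri/Sun  1996: Sat/Tue  1997: Mon/Wed  1998: Tue/Thu  1999: Wed/Fri  2000: Thu/Sun  2001: Sat/Mon  2002: Sun/Tue ✓  2003: Mon/Wed  2004: Tue/Fri
Both conditions hold in: 1957, 1963, 1974, 1985, 1991, 2002 — 6.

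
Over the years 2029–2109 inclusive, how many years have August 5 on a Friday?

12

Track August 5's weekday year by year (advancing +1, or +2 across a Feb 29):
  2029: Sun  2030: Mon (+1)  2031: Tue (+1)  2032: Thu (+2)  2033: Fri (+1) ✓
  2034: Sat (+1)  2035: Sun (+1)  2036: Tue (+2)  2037: Wed (+1)  2038: Thu (+1)
  2039: Fri (+1) ✓  2040: Sun (+2)  2041: Mon (+1)  2042: Tue (+1)  … (53 more years) …
  2096: Sun (+2)  2097: Mon (+1)  2098: Tue (+1)  2099: Wed (+1)  2100: Thu (+1)
  2101: Fri (+1) ✓  2102: Sat (+1)  2103: Sun (+1)  2104: Tue (+2)  2105: Wed (+1)
  2106: Thu (+1)  2107: Fri (+1) ✓  2108: Sun (+2)  2109: Mon (+1)
Friday years: 2033, 2039, 2044, 2050, 2061, 2067, 2072, 2078, 2089, 2095, 2101, 2107 — 12 in total.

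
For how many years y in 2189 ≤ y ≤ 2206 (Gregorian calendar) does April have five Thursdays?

April has 30 days; it has five Thursdays when Thursday falls among the first (month-length − 28) days — i.e. when April 1 is one of Thursday/Wednesday.
April 1 by year: 2189:Wed✓ 2190:Thu✓ 2191:Fri 2192:Sun 2193:Mon 2194:Tue 2195:Wed✓ 2196:Fri 2197:Sat 2198:Sun 2199:Mon 2200:Tue 2201:Wed✓ 2202:Thu✓ 2203:Fri 2204:Sun 2205:Mon 2206:Tue
Years with five Thursdays: 2189, 2190, 2195, 2201, 2202 → 5.

5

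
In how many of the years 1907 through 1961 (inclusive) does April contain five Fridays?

April has 30 days; it has five Fridays when Friday falls among the first (month-length − 28) days — i.e. when April 1 is one of Friday/Thursday.
April 1 by year: 1907:Mon 1908:Wed 1909:Thu✓ 1910:Fri✓ 1911:Sat 1912:Mon 1913:Tue 1914:Wed 1915:Thu✓ 1916:Sat 1917:Sun 1918:Mon 1919:Tue 1920:Thu✓ 1921:Fri✓ …(25 more)… 1947:Tue 1948:Thu✓ 1949:Fri✓ 1950:Sat 1951:Sun 1952:Tue 1953:Wed 1954:Thu✓ 1955:Fri✓ 1956:Sun 1957:Mon 1958:Tue 1959:Wed 1960:Fri✓ 1961:Sat
Years with five Fridays: 1909, 1910, 1915, 1920, 1921, 1926, 1927, 1932, 1937, 1938, 1943, 1948, 1949, 1954, 1955, 1960 → 16.

16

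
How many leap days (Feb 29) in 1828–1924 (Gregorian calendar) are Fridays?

Leap years in 1828–1924: 24 of them.
Feb 29 weekday advances by 5 (mod 7) from one leap year to the next four years later (or differs when a century non-leap intervenes).
Leap-day weekdays: 1828:Fri✓ 1832:Wed 1836:Mon 1840:Sat 1844:Thu 1848:Tue 1852:Sun 1856:Fri✓ 1860:Wed 1864:Mon 1868:Sat 1872:Thu 1876:Tue 1880:Sun 1884:Fri✓ 1888:Wed 1892:Mon 1896:Sat 1904:Mon 1908:Sat 1912:Thu 1916:Tue 1920:Sun 1924:Fri✓
Friday: 1828, 1856, 1884, 1924 → 4.

4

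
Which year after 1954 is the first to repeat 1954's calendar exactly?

1965

Two years share a calendar iff Jan 1 falls on the same weekday and both are leap or both are common. 1954: Jan 1 is Friday, common year.
1955: Jan 1 Saturday, common
1956: Jan 1 Sunday, leap
1957: Jan 1 Tuesday, common
1958: Jan 1 Wednesday, common
1959: Jan 1 Thursday, common
1960: Jan 1 Friday, leap
1961: Jan 1 Sunday, common
1962: Jan 1 Monday, common
1963: Jan 1 Tuesday, common
1964: Jan 1 Wednesday, leap
1965: Jan 1 Friday, common
1965 matches on both conditions.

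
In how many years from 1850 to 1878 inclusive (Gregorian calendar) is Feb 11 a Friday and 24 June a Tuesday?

Check each year's weekday for Feb 11 and 24 June:
  1850: Mon/Mon  1851: Tue/Tue  1852: Wed/Thu  1853: Fri/Fri  1854: Sat/Sat  1855: Sun/Sun  1856: Mon/Tue  1857: Wed/Wed  1858: Thu/Thu  1859: Fri/Fri  1860: Sat/Sun  1861: Mon/Mon  1862: Tue/Tue  1863: Wed/Wed  1864: Thu/Fri  1865: Sat/Sat  1866: Sun/Sun  1867: Mon/Mon  1868: Tue/Wed  1869: Thu/Thu  1870: Fri/Fri  1871: Sat/Sat  1872: Sun/Mon  1873: Tue/Tue  1874: Wed/Wed  1875: Thu/Thu  1876: Fri/Sat  1877: Sun/Sun  1878: Mon/Mon
Both conditions hold in: no year — 0.

0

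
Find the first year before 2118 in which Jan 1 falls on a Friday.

Jan 1 advances by 2 weekdays after a leap year and by 1 after a common year.
2118: Jan 1 is Saturday.
2117: Friday
2117 begins on a Friday

2117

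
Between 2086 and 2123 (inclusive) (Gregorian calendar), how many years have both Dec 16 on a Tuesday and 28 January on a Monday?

2

Check each year's weekday for Dec 16 and 28 January:
  2086: Mon/Mon  2087: Tue/Tue  2088: Thu/Wed  2089: Fri/Fri  2090: Sat/Sat  2091: Sun/Sun  2092: Tue/Mon ✓  2093: Wed/Wed  2094: Thu/Thu  2095: Fri/Fri  2096: Sun/Sat  2097: Mon/Mon  2098: Tue/Tue  2099: Wed/Wed  …(10 more)…  2110: Tue/Tue  2111: Wed/Wed  2112: Fri/Thu  2113: Sat/Sat  2114: Sun/Sun  2115: Mon/Mon  2116: Wed/Tue  2117: Thu/Thu  2118: Fri/Fri  2119: Sat/Sat  2120: Mon/Sun  2121: Tue/Tue  2122: Wed/Wed  2123: Thu/Thu
Both conditions hold in: 2092, 2104 — 2.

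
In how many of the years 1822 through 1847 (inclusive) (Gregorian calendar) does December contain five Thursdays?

12

December has 31 days; it has five Thursdays when Thursday falls among the first (month-length − 28) days — i.e. when December 1 is one of Thursday/Wednesday/Tuesday.
December 1 by year: 1822:Sun 1823:Mon 1824:Wed✓ 1825:Thu✓ 1826:Fri 1827:Sat 1828:Mon 1829:Tue✓ 1830:Wed✓ 1831:Thu✓ 1832:Sat 1833:Sun 1834:Mon 1835:Tue✓ 1836:Thu✓ 1837:Fri 1838:Sat 1839:Sun 1840:Tue✓ 1841:Wed✓ 1842:Thu✓ 1843:Fri 1844:Sun 1845:Mon 1846:Tue✓ 1847:Wed✓
Years with five Thursdays: 1824, 1825, 1829, 1830, 1831, 1835, 1836, 1840, 1841, 1842, 1846, 1847 → 12.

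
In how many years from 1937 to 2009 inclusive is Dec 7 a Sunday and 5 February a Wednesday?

8

Check each year's weekday for Dec 7 and 5 February:
  1937: Tue/Fri  1938: Wed/Sat  1939: Thu/Sun  1940: Sat/Mon  1941: Sun/Wed ✓  1942: Mon/Thu  1943: Tue/Fri  1944: Thu/Sat  1945: Fri/Mon  1946: Sat/Tue  1947: Sun/Wed ✓  1948: Tue/Thu  1949: Wed/Sat  1950: Thu/Sun  …(45 more)…  1996: Sat/Mon  1997: Sun/Wed ✓  1998: Mon/Thu  1999: Tue/Fri  2000: Thu/Sat  2001: Fri/Mon  2002: Sat/Tue  2003: Sun/Wed ✓  2004: Tue/Thu  2005: Wed/Sat  2006: Thu/Sun  2007: Fri/Mon  2008: Sun/Tue  2009: Mon/Thu
Both conditions hold in: 1941, 1947, 1958, 1969, 1975, 1986, 1997, 2003 — 8.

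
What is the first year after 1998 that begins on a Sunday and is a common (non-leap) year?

2006

Jan 1 advances by 2 weekdays after a leap year and by 1 after a common year.
1998: Jan 1 is Thursday.
1999: Friday
2000: Saturday (leap)
2001: Monday
2002: Tuesday
2003: Wednesday
2004: Thursday (leap)
2005: Saturday
2006: Sunday
2006 begins on a Sunday and is a common year.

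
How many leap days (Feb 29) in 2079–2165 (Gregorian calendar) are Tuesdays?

Leap years in 2079–2165: 21 of them.
Feb 29 weekday advances by 5 (mod 7) from one leap year to the next four years later (or differs when a century non-leap intervenes).
Leap-day weekdays: 2080:Thu 2084:Tue✓ 2088:Sun 2092:Fri 2096:Wed 2104:Fri 2108:Wed 2112:Mon 2116:Sat 2120:Thu 2124:Tue✓ 2128:Sun 2132:Fri 2136:Wed 2140:Mon 2144:Sat 2148:Thu 2152:Tue✓ 2156:Sun 2160:Fri 2164:Wed
Tuesday: 2084, 2124, 2152 → 3.

3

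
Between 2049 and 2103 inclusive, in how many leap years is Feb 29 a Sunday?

Leap years in 2049–2103: 12 of them.
Feb 29 weekday advances by 5 (mod 7) from one leap year to the next four years later (or differs when a century non-leap intervenes).
Leap-day weekdays: 2052:Thu 2056:Tue 2060:Sun✓ 2064:Fri 2068:Wed 2072:Mon 2076:Sat 2080:Thu 2084:Tue 2088:Sun✓ 2092:Fri 2096:Wed
Sunday: 2060, 2088 → 2.

2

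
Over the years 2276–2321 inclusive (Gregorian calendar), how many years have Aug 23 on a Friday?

7

Track Aug 23's weekday year by year (advancing +1, or +2 across a Feb 29):
  2276: Wed  2277: Thu (+1)  2278: Fri (+1) ✓  2279: Sat (+1)  2280: Mon (+2)
  2281: Tue (+1)  2282: Wed (+1)  2283: Thu (+1)  2284: Sat (+2)  2285: Sun (+1)
  2286: Mon (+1)  2287: Tue (+1)  2288: Thu (+2)  2289: Fri (+1) ✓  … (18 more years) …
  2308: Sun (+2)  2309: Mon (+1)  2310: Tue (+1)  2311: Wed (+1)  2312: Fri (+2) ✓
  2313: Sat (+1)  2314: Sun (+1)  2315: Mon (+1)  2316: Wed (+2)  2317: Thu (+1)
  2318: Fri (+1) ✓  2319: Sat (+1)  2320: Mon (+2)  2321: Tue (+1)
Friday years: 2278, 2289, 2295, 2301, 2307, 2312, 2318 — 7 in total.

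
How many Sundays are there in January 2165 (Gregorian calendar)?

4

January 2165 has 31 days and begins on Tuesday.
The first Sunday is January 6.
Sundays fall on 6, 13, 20, 27 — that's 4.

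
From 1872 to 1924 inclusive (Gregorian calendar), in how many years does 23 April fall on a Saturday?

7

Track 23 April's weekday year by year (advancing +1, or +2 across a Feb 29):
  1872: Tue  1873: Wed (+1)  1874: Thu (+1)  1875: Fri (+1)  1876: Sun (+2)
  1877: Mon (+1)  1878: Tue (+1)  1879: Wed (+1)  1880: Fri (+2)  1881: Sat (+1) ✓
  1882: Sun (+1)  1883: Mon (+1)  1884: Wed (+2)  1885: Thu (+1)  … (25 more years) …
  1911: Sun (+1)  1912: Tue (+2)  1913: Wed (+1)  1914: Thu (+1)  1915: Fri (+1)
  1916: Sun (+2)  1917: Mon (+1)  1918: Tue (+1)  1919: Wed (+1)  1920: Fri (+2)
  1921: Sat (+1) ✓  1922: Sun (+1)  1923: Mon (+1)  1924: Wed (+2)
Saturday years: 1881, 1887, 1892, 1898, 1904, 1910, 1921 — 7 in total.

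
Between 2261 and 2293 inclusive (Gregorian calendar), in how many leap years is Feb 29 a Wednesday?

1

Leap years in 2261–2293: 8 of them.
Feb 29 weekday advances by 5 (mod 7) from one leap year to the next four years later (or differs when a century non-leap intervenes).
Leap-day weekdays: 2264:Mon 2268:Sat 2272:Thu 2276:Tue 2280:Sun 2284:Fri 2288:Wed✓ 2292:Mon
Wednesday: 2288 → 1.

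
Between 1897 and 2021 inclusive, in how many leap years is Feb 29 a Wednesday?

4

Leap years in 1897–2021: 30 of them.
Feb 29 weekday advances by 5 (mod 7) from one leap year to the next four years later (or differs when a century non-leap intervenes).
Leap-day weekdays: 1904:Mon 1908:Sat 1912:Thu 1916:Tue 1920:Sun 1924:Fri 1928:Wed✓ 1932:Mon 1936:Sat 1940:Thu 1944:Tue 1948:Sun 1952:Fri …(4 more)… 1972:Tue 1976:Sun 1980:Fri 1984:Wed✓ 1988:Mon 1992:Sat 1996:Thu 2000:Tue 2004:Sun 2008:Fri 2012:Wed✓ 2016:Mon 2020:Sat
Wednesday: 1928, 1956, 1984, 2012 → 4.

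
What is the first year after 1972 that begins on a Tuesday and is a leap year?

Jan 1 advances by 2 weekdays after a leap year and by 1 after a common year.
1972: Jan 1 is Saturday (leap).
1973: Monday
1974: Tuesday
1975: Wednesday
1976: Thursday (leap)
1977: Saturday
1978: Sunday
1979: Monday
1980: Tuesday (leap)
1980 begins on a Tuesday and is a leap year.

1980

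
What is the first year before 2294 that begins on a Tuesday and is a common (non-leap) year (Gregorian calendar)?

2289

Jan 1 advances by 2 weekdays after a leap year and by 1 after a common year.
2294: Jan 1 is Monday.
2293: Sunday
2292: Friday (leap)
2291: Thursday
2290: Wednesday
2289: Tuesday
2289 begins on a Tuesday and is a common year.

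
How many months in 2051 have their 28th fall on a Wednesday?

Check the 28th of each month of 2051: Jan 28: Sat, Feb 28: Tue, Mar 28: Tue, Apr 28: Fri, May 28: Sun, Jun 28: Wed, Jul 28: Fri, Aug 28: Mon, Sep 28: Thu, Oct 28: Sat, Nov 28: Tue, Dec 28: Thu.
Wednesday occurs in June — 1 month.

1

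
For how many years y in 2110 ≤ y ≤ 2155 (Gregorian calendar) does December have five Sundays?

20

December has 31 days; it has five Sundays when Sunday falls among the first (month-length − 28) days — i.e. when December 1 is one of Sunday/Saturday/Friday.
December 1 by year: 2110:Mon 2111:Tue 2112:Thu 2113:Fri✓ 2114:Sat✓ 2115:Sun✓ 2116:Tue 2117:Wed 2118:Thu 2119:Fri✓ 2120:Sun✓ 2121:Mon 2122:Tue 2123:Wed 2124:Fri✓ …(16 more)… 2141:Fri✓ 2142:Sat✓ 2143:Sun✓ 2144:Tue 2145:Wed 2146:Thu 2147:Fri✓ 2148:Sun✓ 2149:Mon 2150:Tue 2151:Wed 2152:Fri✓ 2153:Sat✓ 2154:Sun✓ 2155:Mon
Years with five Sundays: 2113, 2114, 2115, 2119, 2120, 2124, 2125, 2126, 2130, 2131, 2136, 2137, 2141, 2142, 2143, 2147, 2148, 2152, 2153, 2154 → 20.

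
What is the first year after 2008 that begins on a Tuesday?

Jan 1 advances by 2 weekdays after a leap year and by 1 after a common year.
2008: Jan 1 is Tuesday (leap).
2009: Thursday
2010: Friday
2011: Saturday
2012: Sunday (leap)
2013: Tuesday
2013 begins on a Tuesday

2013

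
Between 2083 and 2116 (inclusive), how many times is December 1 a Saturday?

Track December 1's weekday year by year (advancing +1, or +2 across a Feb 29):
  2083: Wed  2084: Fri (+2)  2085: Sat (+1) ✓  2086: Sun (+1)  2087: Mon (+1)
  2088: Wed (+2)  2089: Thu (+1)  2090: Fri (+1)  2091: Sat (+1) ✓  2092: Mon (+2)
  2093: Tue (+1)  2094: Wed (+1)  2095: Thu (+1)  2096: Sat (+2) ✓  … (6 more years) …
  2103: Sat (+1) ✓  2104: Mon (+2)  2105: Tue (+1)  2106: Wed (+1)  2107: Thu (+1)
  2108: Sat (+2) ✓  2109: Sun (+1)  2110: Mon (+1)  2111: Tue (+1)  2112: Thu (+2)
  2113: Fri (+1)  2114: Sat (+1) ✓  2115: Sun (+1)  2116: Tue (+2)
Saturday years: 2085, 2091, 2096, 2103, 2108, 2114 — 6 in total.

6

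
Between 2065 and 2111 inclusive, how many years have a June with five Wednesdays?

June has 30 days; it has five Wednesdays when Wednesday falls among the first (month-length − 28) days — i.e. when June 1 is one of Wednesday/Tuesday.
June 1 by year: 2065:Mon 2066:Tue✓ 2067:Wed✓ 2068:Fri 2069:Sat 2070:Sun 2071:Mon 2072:Wed✓ 2073:Thu 2074:Fri 2075:Sat 2076:Mon 2077:Tue✓ 2078:Wed✓ 2079:Thu …(17 more)… 2097:Sat 2098:Sun 2099:Mon 2100:Tue✓ 2101:Wed✓ 2102:Thu 2103:Fri 2104:Sun 2105:Mon 2106:Tue✓ 2107:Wed✓ 2108:Fri 2109:Sat 2110:Sun 2111:Mon
Years with five Wednesdays: 2066, 2067, 2072, 2077, 2078, 2083, 2088, 2089, 2094, 2095, 2100, 2101, 2106, 2107 → 14.

14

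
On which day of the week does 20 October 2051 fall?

Friday

January 1, 2051 is a Sunday.
October 20 is day 293 of the year, i.e. 292 days after Jan 1.
292 mod 7 = 5, so advance 5 weekdays from Sunday: Friday.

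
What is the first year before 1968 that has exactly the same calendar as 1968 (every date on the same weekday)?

1940

Two years share a calendar iff Jan 1 falls on the same weekday and both are leap or both are common. 1968: Jan 1 is Monday, leap year.
1967: Jan 1 Sunday, common
1966: Jan 1 Saturday, common
1965: Jan 1 Friday, common
1964: Jan 1 Wednesday, leap
1963: Jan 1 Tuesday, common
1962: Jan 1 Monday, common
1961: Jan 1 Sunday, common
1960: Jan 1 Friday, leap
1959: Jan 1 Thursday, common
1958: Jan 1 Wednesday, common
1957: Jan 1 Tuesday, common
1956: Jan 1 Sunday, leap
1955: Jan 1 Saturday, common
1954: Jan 1 Friday, common
1953: Jan 1 Thursday, common
1952: Jan 1 Tuesday, leap
1951: Jan 1 Monday, common
1950: Jan 1 Sunday, common
1949: Jan 1 Saturday, common
1948: Jan 1 Thursday, leap
1947: Jan 1 Wednesday, common
1946: Jan 1 Tuesday, common
1945: Jan 1 Monday, common
1944: Jan 1 Saturday, leap
1943: Jan 1 Friday, common
1942: Jan 1 Thursday, common
1941: Jan 1 Wednesday, common
1940: Jan 1 Monday, leap
1940 matches on both conditions.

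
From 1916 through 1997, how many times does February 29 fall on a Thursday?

3

Leap years in 1916–1997: 21 of them.
Feb 29 weekday advances by 5 (mod 7) from one leap year to the next four years later (or differs when a century non-leap intervenes).
Leap-day weekdays: 1916:Tue 1920:Sun 1924:Fri 1928:Wed 1932:Mon 1936:Sat 1940:Thu✓ 1944:Tue 1948:Sun 1952:Fri 1956:Wed 1960:Mon 1964:Sat 1968:Thu✓ 1972:Tue 1976:Sun 1980:Fri 1984:Wed 1988:Mon 1992:Sat 1996:Thu✓
Thursday: 1940, 1968, 1996 → 3.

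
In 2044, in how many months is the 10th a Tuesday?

1

Check the 10th of each month of 2044: Jan 10: Sun, Feb 10: Wed, Mar 10: Thu, Apr 10: Sun, May 10: Tue, Jun 10: Fri, Jul 10: Sun, Aug 10: Wed, Sep 10: Sat, Oct 10: Mon, Nov 10: Thu, Dec 10: Sat.
Tuesday occurs in May — 1 month.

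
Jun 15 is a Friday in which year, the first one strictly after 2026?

2029

From one year to the next, a fixed date's weekday advances by 1, or by 2 when a Feb 29 lies between the two dates.
2026: June 15 is Monday.
2027: Tuesday (+1)
2028: Thursday (+2)
2029: Friday (+1)
Jun 15 falls on a Friday in 2029.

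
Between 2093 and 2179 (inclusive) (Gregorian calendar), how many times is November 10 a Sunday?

12

Track November 10's weekday year by year (advancing +1, or +2 across a Feb 29):
  2093: Tue  2094: Wed (+1)  2095: Thu (+1)  2096: Sat (+2)  2097: Sun (+1) ✓
  2098: Mon (+1)  2099: Tue (+1)  2100: Wed (+1)  2101: Thu (+1)  2102: Fri (+1)
  2103: Sat (+1)  2104: Mon (+2)  2105: Tue (+1)  2106: Wed (+1)  … (59 more years) …
  2166: Mon (+1)  2167: Tue (+1)  2168: Thu (+2)  2169: Fri (+1)  2170: Sat (+1)
  2171: Sun (+1) ✓  2172: Tue (+2)  2173: Wed (+1)  2174: Thu (+1)  2175: Fri (+1)
  2176: Sun (+2) ✓  2177: Mon (+1)  2178: Tue (+1)  2179: Wed (+1)
Sunday years: 2097, 2109, 2115, 2120, 2126, 2137, 2143, 2148, 2154, 2165, 2171, 2176 — 12 in total.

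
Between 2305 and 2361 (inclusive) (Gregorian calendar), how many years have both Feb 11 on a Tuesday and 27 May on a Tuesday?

6

Check each year's weekday for Feb 11 and 27 May:
  2305: Sat/Sat  2306: Sun/Sun  2307: Mon/Mon  2308: Tue/Wed  2309: Thu/Thu  2310: Fri/Fri  2311: Sat/Sat  2312: Sun/Mon  2313: Tue/Tue ✓  2314: Wed/Wed  2315: Thu/Thu  2316: Fri/Sat  2317: Sun/Sun  2318: Mon/Mon  …(29 more)…  2348: Wed/Thu  2349: Fri/Fri  2350: Sat/Sat  2351: Sun/Sun  2352: Mon/Tue  2353: Wed/Wed  2354: Thu/Thu  2355: Fri/Fri  2356: Sat/Sun  2357: Mon/Mon  2358: Tue/Tue ✓  2359: Wed/Wed  2360: Thu/Fri  2361: Sat/Sat
Both conditions hold in: 2313, 2319, 2330, 2341, 2347, 2358 — 6.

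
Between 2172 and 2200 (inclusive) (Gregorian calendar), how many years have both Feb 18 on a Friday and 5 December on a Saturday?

0

Check each year's weekday for Feb 18 and 5 December:
  2172: Tue/Sat  2173: Thu/Sun  2174: Fri/Mon  2175: Sat/Tue  2176: Sun/Thu  2177: Tue/Fri  2178: Wed/Sat  2179: Thu/Sun  2180: Fri/Tue  2181: Sun/Wed  2182: Mon/Thu  2183: Tue/Fri  2184: Wed/Sun  2185: Fri/Mon  2186: Sat/Tue  2187: Sun/Wed  2188: Mon/Fri  2189: Wed/Sat  2190: Thu/Sun  2191: Fri/Mon  2192: Sat/Wed  2193: Mon/Thu  2194: Tue/Fri  2195: Wed/Sat  2196: Thu/Mon  2197: Sat/Tue  2198: Sun/Wed  2199: Mon/Thu  2200: Tue/Fri
Both conditions hold in: no year — 0.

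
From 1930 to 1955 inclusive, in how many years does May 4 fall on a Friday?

3

Track May 4's weekday year by year (advancing +1, or +2 across a Feb 29):
  1930: Sun  1931: Mon (+1)  1932: Wed (+2)  1933: Thu (+1)  1934: Fri (+1) ✓
  1935: Sat (+1)  1936: Mon (+2)  1937: Tue (+1)  1938: Wed (+1)  1939: Thu (+1)
  1940: Sat (+2)  1941: Sun (+1)  1942: Mon (+1)  1943: Tue (+1)  1944: Thu (+2)
  1945: Fri (+1) ✓  1946: Sat (+1)  1947: Sun (+1)  1948: Tue (+2)  1949: Wed (+1)
  1950: Thu (+1)  1951: Fri (+1) ✓  1952: Sun (+2)  1953: Mon (+1)  1954: Tue (+1)
  1955: Wed (+1)
Friday years: 1934, 1945, 1951 — 3 in total.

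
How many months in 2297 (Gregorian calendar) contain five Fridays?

5

A month of length L has five Fridays iff its first Friday is on day ≤ L−28 (so day 1–3 in a 31-day month, 1–2 in a 30-day month, day 1 in a leap February).
Checking each month of 2297: Jan starts Fri (31d) ✓; Feb starts Mon (28d); Mar starts Mon (31d); Apr starts Thu (30d) ✓; May starts Sat (31d); Jun starts Tue (30d); Jul starts Thu (31d) ✓; Aug starts Sun (31d); Sep starts Wed (30d); Oct starts Fri (31d) ✓; Nov starts Mon (30d); Dec starts Wed (31d) ✓.
Five-Friday months: January, April, July, October, December → 5.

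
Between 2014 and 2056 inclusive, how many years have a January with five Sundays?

January has 31 days; it has five Sundays when Sunday falls among the first (month-length − 28) days — i.e. when January 1 is one of Sunday/Saturday/Friday.
January 1 by year: 2014:Wed 2015:Thu 2016:Fri✓ 2017:Sun✓ 2018:Mon 2019:Tue 2020:Wed 2021:Fri✓ 2022:Sat✓ 2023:Sun✓ 2024:Mon 2025:Wed 2026:Thu 2027:Fri✓ 2028:Sat✓ …(13 more)… 2042:Wed 2043:Thu 2044:Fri✓ 2045:Sun✓ 2046:Mon 2047:Tue 2048:Wed 2049:Fri✓ 2050:Sat✓ 2051:Sun✓ 2052:Mon 2053:Wed 2054:Thu 2055:Fri✓ 2056:Sat✓
Years with five Sundays: 2016, 2017, 2021, 2022, 2023, 2027, 2028, 2033, 2034, 2038, 2039, 2040, 2044, 2045, 2049, 2050, 2051, 2055, 2056 → 19.

19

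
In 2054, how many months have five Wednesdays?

4

A month of length L has five Wednesdays iff its first Wednesday is on day ≤ L−28 (so day 1–3 in a 31-day month, 1–2 in a 30-day month, day 1 in a leap February).
Checking each month of 2054: Jan starts Thu (31d); Feb starts Sun (28d); Mar starts Sun (31d); Apr starts Wed (30d) ✓; May starts Fri (31d); Jun starts Mon (30d); Jul starts Wed (31d) ✓; Aug starts Sat (31d); Sep starts Tue (30d) ✓; Oct starts Thu (31d); Nov starts Sun (30d); Dec starts Tue (31d) ✓.
Five-Wednesday months: April, July, September, December → 4.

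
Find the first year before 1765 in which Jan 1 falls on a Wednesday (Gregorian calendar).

1755

Jan 1 advances by 2 weekdays after a leap year and by 1 after a common year.
1765: Jan 1 is Tuesday.
1764: Sunday (leap)
1763: Saturday
1762: Friday
1761: Thursday
1760: Tuesday (leap)
1759: Monday
1758: Sunday
1757: Saturday
1756: Thursday (leap)
1755: Wednesday
1755 begins on a Wednesday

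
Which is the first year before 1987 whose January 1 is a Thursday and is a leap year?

1976

Jan 1 advances by 2 weekdays after a leap year and by 1 after a common year.
1987: Jan 1 is Thursday.
1986: Wednesday
1985: Tuesday
1984: Sunday (leap)
1983: Saturday
1982: Friday
1981: Thursday
1980: Tuesday (leap)
1979: Monday
1978: Sunday
1977: Saturday
1976: Thursday (leap)
1976 begins on a Thursday and is a leap year.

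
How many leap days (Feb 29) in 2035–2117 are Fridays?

Leap years in 2035–2117: 20 of them.
Feb 29 weekday advances by 5 (mod 7) from one leap year to the next four years later (or differs when a century non-leap intervenes).
Leap-day weekdays: 2036:Fri✓ 2040:Wed 2044:Mon 2048:Sat 2052:Thu 2056:Tue 2060:Sun 2064:Fri✓ 2068:Wed 2072:Mon 2076:Sat 2080:Thu 2084:Tue 2088:Sun 2092:Fri✓ 2096:Wed 2104:Fri✓ 2108:Wed 2112:Mon 2116:Sat
Friday: 2036, 2064, 2092, 2104 → 4.

4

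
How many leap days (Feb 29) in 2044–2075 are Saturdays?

1

Leap years in 2044–2075: 8 of them.
Feb 29 weekday advances by 5 (mod 7) from one leap year to the next four years later (or differs when a century non-leap intervenes).
Leap-day weekdays: 2044:Mon 2048:Sat✓ 2052:Thu 2056:Tue 2060:Sun 2064:Fri 2068:Wed 2072:Mon
Saturday: 2048 → 1.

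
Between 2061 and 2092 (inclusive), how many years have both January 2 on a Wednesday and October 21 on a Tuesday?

2

Check each year's weekday for January 2 and October 21:
  2061: Sun/Fri  2062: Mon/Sat  2063: Tue/Sun  2064: Wed/Tue ✓  2065: Fri/Wed  2066: Sat/Thu  2067: Sun/Fri  2068: Mon/Sun  2069: Wed/Mon  2070: Thu/Tue  2071: Fri/Wed  2072: Sat/Fri  2073: Mon/Sat  2074: Tue/Sun  …(4 more)…  2079: Mon/Sat  2080: Tue/Mon  2081: Thu/Tue  2082: Fri/Wed  2083: Sat/Thu  2084: Sun/Sat  2085: Tue/Sun  2086: Wed/Mon  2087: Thu/Tue  2088: Fri/Thu  2089: Sun/Fri  2090: Mon/Sat  2091: Tue/Sun  2092: Wed/Tue ✓
Both conditions hold in: 2064, 2092 — 2.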